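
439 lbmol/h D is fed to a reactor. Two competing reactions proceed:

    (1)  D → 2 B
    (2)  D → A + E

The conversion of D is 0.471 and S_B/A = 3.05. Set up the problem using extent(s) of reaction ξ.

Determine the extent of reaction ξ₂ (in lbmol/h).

ξ₂ = 81.9 lbmol/h

Conversion of D: D consumed = 0.471 × 439 = 206.8 lbmol/h = 1ξ₁ + 1ξ₂.
Selectivity: 2ξ₁ / (1ξ₂) = 3.05 → ξ₁ = 1.525 ξ₂.
Substitute: (1·1.525 + 1) ξ₂ = 206.8 → ξ₂ = 81.89 lbmol/h, ξ₁ = 124.9 lbmol/h.
Outlet amounts (n = n₀ + Σ ν·ξ):
  D: 439 − 1(124.9) − 1(81.89) = 232.2
  B: 0 + 2(124.9) = 249.8
  A: 0 + 1(81.89) = 81.89
  E: 0 + 1(81.89) = 81.89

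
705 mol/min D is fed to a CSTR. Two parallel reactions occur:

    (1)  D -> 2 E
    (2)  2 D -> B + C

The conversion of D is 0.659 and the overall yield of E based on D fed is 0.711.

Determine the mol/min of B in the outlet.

107 mol/min

Yield of E: 2ξ₁ / 705 = 0.711 → ξ₁ = 250.6 mol/min.
Conversion of D: 1ξ₁ + 2ξ₂ = 0.659 × 705 = 464.6 → ξ₂ = 107 mol/min.
Outlet amounts (n = n₀ + Σ ν·ξ):
  D: 705 − 1(250.6) − 2(107) = 240.4
  E: 0 + 2(250.6) = 501.3
  B: 0 + 1(107) = 107
  C: 0 + 1(107) = 107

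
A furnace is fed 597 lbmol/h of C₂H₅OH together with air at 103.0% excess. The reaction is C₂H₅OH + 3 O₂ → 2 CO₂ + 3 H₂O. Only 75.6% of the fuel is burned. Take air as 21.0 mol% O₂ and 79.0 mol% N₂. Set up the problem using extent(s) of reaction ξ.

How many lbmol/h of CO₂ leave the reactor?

Stoichiometric O₂ = 3 × 597 = 1791 lbmol/h; O₂ fed = 1791 × 2.030 = 3636 lbmol/h.
N₂ fed = 3636 × 79/21 = 13680 lbmol/h.
Fuel reacted = 0.756 × 597 → ξ = 451.3 lbmol/h.
Outlet (n = n₀ + ν ξ):
  C₂H₅OH: 597 − 1(451.3) = 145.7
  O₂: 3636 − 3(451.3) = 2282
  N₂: 13680 (inert)
  CO₂: 0 + 2(451.3) = 902.7
  H₂O: 0 + 3(451.3) = 1354

903 lbmol/h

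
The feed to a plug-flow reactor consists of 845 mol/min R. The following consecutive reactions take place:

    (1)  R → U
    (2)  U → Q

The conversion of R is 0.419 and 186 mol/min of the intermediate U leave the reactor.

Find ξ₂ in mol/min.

Conversion of R: R consumed = 1ξ₁ = 0.419 × 845 → ξ₁ = 354.1 mol/min.
U balance: n_U = 0 + 1ξ₁ − 1ξ₂ = 186 → ξ₂ = (1·354.1 − 186)/1 = 168.1 mol/min.
Outlet amounts (n = n₀ + Σ ν·ξ):
  R: 845 − 1(354.1) = 490.9
  U: 0 + 1(354.1) − 1(168.1) = 186
  Q: 0 + 1(168.1) = 168.1

ξ₂ = 168 mol/min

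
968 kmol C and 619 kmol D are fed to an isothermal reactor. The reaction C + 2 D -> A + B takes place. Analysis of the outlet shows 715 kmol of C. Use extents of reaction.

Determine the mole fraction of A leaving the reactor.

0.19

For C: n = n₀ − 1ξ → 715 = 968 − 1ξ, giving ξ = 253 kmol.
Outlet amounts (n = n₀ + ν ξ):
  C: 968 − 1(253) = 715
  D: 619 − 2(253) = 113
  A: 0 + 1(253) = 253
  B: 0 + 1(253) = 253
Total out = 1334 kmol; y_A = 253 / 1334 = 0.1897.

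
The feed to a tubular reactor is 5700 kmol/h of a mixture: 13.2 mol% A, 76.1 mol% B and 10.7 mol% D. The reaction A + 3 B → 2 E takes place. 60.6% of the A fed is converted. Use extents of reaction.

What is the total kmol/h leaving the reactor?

A reacted = 0.606 × 752.4 = 456 kmol/h; ν_A = −1, so ξ = 456/1 = 456 kmol/h.
Outlet amounts (n = n₀ + ν ξ):
  A: 752.4 − 1(456) = 296.4
  B: 4338 − 3(456) = 2970
  E: 0 + 2(456) = 911.9
  D: 609.9 (inert)
Total out = 296.4 + 2970 + 911.9 + 609.9 = 4788 kmol/h.

4790 kmol/h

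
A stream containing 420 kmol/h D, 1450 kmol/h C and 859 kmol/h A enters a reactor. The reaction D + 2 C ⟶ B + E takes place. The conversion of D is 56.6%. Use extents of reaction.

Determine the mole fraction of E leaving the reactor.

D reacted = 0.566 × 420 = 237.7 kmol/h; ν_D = −1, so ξ = 237.7/1 = 237.7 kmol/h.
Outlet amounts (n = n₀ + ν ξ):
  D: 420 − 1(237.7) = 182.3
  C: 1450 − 2(237.7) = 974.6
  B: 0 + 1(237.7) = 237.7
  E: 0 + 1(237.7) = 237.7
  A: 859 (inert)
Total out = 2491 kmol/h; y_E = 237.7 / 2491 = 0.09542.

0.0954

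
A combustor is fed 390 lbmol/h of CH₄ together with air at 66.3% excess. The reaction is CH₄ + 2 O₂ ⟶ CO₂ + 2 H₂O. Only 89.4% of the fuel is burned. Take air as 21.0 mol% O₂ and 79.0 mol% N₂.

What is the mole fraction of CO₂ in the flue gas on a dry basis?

0.0594

Stoichiometric O₂ = 2 × 390 = 780 lbmol/h; O₂ fed = 780 × 1.663 = 1297 lbmol/h.
N₂ fed = 1297 × 79/21 = 4880 lbmol/h.
Fuel reacted = 0.894 × 390 → ξ = 348.7 lbmol/h.
Outlet (n = n₀ + ν ξ):
  CH₄: 390 − 1(348.7) = 41.34
  O₂: 1297 − 2(348.7) = 599.8
  N₂: 4880 (inert)
  CO₂: 0 + 1(348.7) = 348.7
  H₂O: 0 + 2(348.7) = 697.3
Dry total = 5870 lbmol/h; y_CO₂ (dry) = 348.7 / 5870 = 0.0594.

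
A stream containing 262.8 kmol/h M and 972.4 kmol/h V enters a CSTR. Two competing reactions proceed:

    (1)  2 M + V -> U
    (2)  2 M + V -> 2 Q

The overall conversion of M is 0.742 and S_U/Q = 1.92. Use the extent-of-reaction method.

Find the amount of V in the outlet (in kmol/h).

875 kmol/h

Conversion of M: M consumed = 0.742 × 262.8 = 195 kmol/h = 2ξ₁ + 2ξ₂.
Selectivity: 1ξ₁ / (2ξ₂) = 1.92 → ξ₁ = 3.84 ξ₂.
Substitute: (2·3.84 + 2) ξ₂ = 195 → ξ₂ = 20.14 kmol/h, ξ₁ = 77.35 kmol/h.
Outlet amounts (n = n₀ + Σ ν·ξ):
  M: 262.8 − 2(77.35) − 2(20.14) = 67.8
  V: 972.4 − 1(77.35) − 1(20.14) = 874.9
  U: 0 + 1(77.35) = 77.35
  Q: 0 + 2(20.14) = 40.29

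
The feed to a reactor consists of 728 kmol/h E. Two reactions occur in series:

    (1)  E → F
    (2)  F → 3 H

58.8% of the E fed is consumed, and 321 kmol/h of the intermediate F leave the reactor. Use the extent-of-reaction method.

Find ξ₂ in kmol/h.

ξ₂ = 107 kmol/h

Conversion of E: E consumed = 1ξ₁ = 0.588 × 728 → ξ₁ = 428.1 kmol/h.
F balance: n_F = 0 + 1ξ₁ − 1ξ₂ = 321 → ξ₂ = (1·428.1 − 321)/1 = 107.1 kmol/h.
Outlet amounts (n = n₀ + Σ ν·ξ):
  E: 728 − 1(428.1) = 299.9
  F: 0 + 1(428.1) − 1(107.1) = 321
  H: 0 + 3(107.1) = 321.2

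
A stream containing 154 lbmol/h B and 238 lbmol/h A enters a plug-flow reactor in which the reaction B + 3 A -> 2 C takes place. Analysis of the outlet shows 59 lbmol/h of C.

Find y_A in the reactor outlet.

For C: n = n₀ + 2ξ → 59 = 0 + 2ξ, giving ξ = 29.5 lbmol/h.
Outlet amounts (n = n₀ + ν ξ):
  B: 154 − 1(29.5) = 124.5
  A: 238 − 3(29.5) = 149.5
  C: 0 + 2(29.5) = 59
Total out = 333 lbmol/h; y_A = 149.5 / 333 = 0.4489.

0.449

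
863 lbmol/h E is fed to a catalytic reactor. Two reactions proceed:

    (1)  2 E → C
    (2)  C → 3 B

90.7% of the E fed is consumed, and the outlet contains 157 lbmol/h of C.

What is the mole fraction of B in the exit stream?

Conversion of E: E consumed = 2ξ₁ = 0.907 × 863 → ξ₁ = 391.4 lbmol/h.
C balance: n_C = 0 + 1ξ₁ − 1ξ₂ = 157 → ξ₂ = (1·391.4 − 157)/1 = 234.4 lbmol/h.
Outlet amounts (n = n₀ + Σ ν·ξ):
  E: 863 − 2(391.4) = 80.26
  C: 0 + 1(391.4) − 1(234.4) = 157
  B: 0 + 3(234.4) = 703.1
Total out = 940.4 lbmol/h; y_B = 703.1 / 940.4 = 0.7477.

0.748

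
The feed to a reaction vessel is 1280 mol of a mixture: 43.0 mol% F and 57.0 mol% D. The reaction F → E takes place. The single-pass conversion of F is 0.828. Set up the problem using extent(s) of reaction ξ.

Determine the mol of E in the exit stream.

F reacted = 0.828 × 550.4 = 455.7 mol; ν_F = −1, so ξ = 455.7/1 = 455.7 mol.
Outlet amounts (n = n₀ + ν ξ):
  F: 550.4 − 1(455.7) = 94.67
  E: 0 + 1(455.7) = 455.7
  D: 729.6 (inert)

456 mol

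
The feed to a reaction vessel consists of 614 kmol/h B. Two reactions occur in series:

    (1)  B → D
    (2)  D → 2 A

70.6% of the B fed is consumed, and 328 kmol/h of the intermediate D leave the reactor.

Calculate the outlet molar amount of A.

Conversion of B: B consumed = 1ξ₁ = 0.706 × 614 → ξ₁ = 433.5 kmol/h.
D balance: n_D = 0 + 1ξ₁ − 1ξ₂ = 328 → ξ₂ = (1·433.5 − 328)/1 = 105.5 kmol/h.
Outlet amounts (n = n₀ + Σ ν·ξ):
  B: 614 − 1(433.5) = 180.5
  D: 0 + 1(433.5) − 1(105.5) = 328
  A: 0 + 2(105.5) = 211

211 kmol/h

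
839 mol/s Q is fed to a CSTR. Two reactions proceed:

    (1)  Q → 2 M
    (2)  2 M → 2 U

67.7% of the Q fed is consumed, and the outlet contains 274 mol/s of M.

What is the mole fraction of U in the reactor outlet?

0.613

Conversion of Q: Q consumed = 1ξ₁ = 0.677 × 839 → ξ₁ = 568 mol/s.
M balance: n_M = 0 + 2ξ₁ − 2ξ₂ = 274 → ξ₂ = (2·568 − 274)/2 = 431 mol/s.
Outlet amounts (n = n₀ + Σ ν·ξ):
  Q: 839 − 1(568) = 271
  M: 0 + 2(568) − 2(431) = 274
  U: 0 + 2(431) = 862
Total out = 1407 mol/s; y_U = 862 / 1407 = 0.6127.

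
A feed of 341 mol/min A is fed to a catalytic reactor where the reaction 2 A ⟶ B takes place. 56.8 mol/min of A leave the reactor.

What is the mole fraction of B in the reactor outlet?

For A: n = n₀ − 2ξ → 56.8 = 341 − 2ξ, giving ξ = 142.1 mol/min.
Outlet amounts (n = n₀ + ν ξ):
  A: 341 − 2(142.1) = 56.8
  B: 0 + 1(142.1) = 142.1
Total out = 198.9 mol/min; y_B = 142.1 / 198.9 = 0.7144.

0.714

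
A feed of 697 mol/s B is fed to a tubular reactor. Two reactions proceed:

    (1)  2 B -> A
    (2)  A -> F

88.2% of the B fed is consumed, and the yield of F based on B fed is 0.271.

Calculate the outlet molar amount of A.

118 mol/s

Conversion of B: B consumed = 2ξ₁ = 0.882 × 697 → ξ₁ = 307.4 mol/s.
Yield of F: 1ξ₂ / 697 = 0.271 → ξ₂ = 188.9 mol/s.
Outlet amounts (n = n₀ + Σ ν·ξ):
  B: 697 − 2(307.4) = 82.25
  A: 0 + 1(307.4) − 1(188.9) = 118.5
  F: 0 + 1(188.9) = 188.9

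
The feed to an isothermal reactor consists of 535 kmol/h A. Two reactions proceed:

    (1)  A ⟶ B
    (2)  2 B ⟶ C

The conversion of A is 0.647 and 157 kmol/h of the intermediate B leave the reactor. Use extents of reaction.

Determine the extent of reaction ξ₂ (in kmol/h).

Conversion of A: A consumed = 1ξ₁ = 0.647 × 535 → ξ₁ = 346.1 kmol/h.
B balance: n_B = 0 + 1ξ₁ − 2ξ₂ = 157 → ξ₂ = (1·346.1 − 157)/2 = 94.57 kmol/h.
Outlet amounts (n = n₀ + Σ ν·ξ):
  A: 535 − 1(346.1) = 188.9
  B: 0 + 1(346.1) − 2(94.57) = 157
  C: 0 + 1(94.57) = 94.57

ξ₂ = 94.6 kmol/h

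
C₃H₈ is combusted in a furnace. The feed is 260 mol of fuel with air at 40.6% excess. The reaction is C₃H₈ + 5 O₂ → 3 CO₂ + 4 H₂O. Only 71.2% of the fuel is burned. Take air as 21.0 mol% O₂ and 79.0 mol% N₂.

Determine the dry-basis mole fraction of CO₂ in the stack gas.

Stoichiometric O₂ = 5 × 260 = 1300 mol; O₂ fed = 1300 × 1.406 = 1828 mol.
N₂ fed = 1828 × 79/21 = 6876 mol.
Fuel reacted = 0.712 × 260 → ξ = 185.1 mol.
Outlet (n = n₀ + ν ξ):
  C₃H₈: 260 − 1(185.1) = 74.88
  O₂: 1828 − 5(185.1) = 902.2
  N₂: 6876 (inert)
  CO₂: 0 + 3(185.1) = 555.4
  H₂O: 0 + 4(185.1) = 740.5
Dry total = 8408 mol; y_CO₂ (dry) = 555.4 / 8408 = 0.06605.

0.066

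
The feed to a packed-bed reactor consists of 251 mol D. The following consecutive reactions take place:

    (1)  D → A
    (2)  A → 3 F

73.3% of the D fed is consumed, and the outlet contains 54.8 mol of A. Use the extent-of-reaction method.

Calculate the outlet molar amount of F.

388 mol

Conversion of D: D consumed = 1ξ₁ = 0.733 × 251 → ξ₁ = 184 mol.
A balance: n_A = 0 + 1ξ₁ − 1ξ₂ = 54.8 → ξ₂ = (1·184 − 54.8)/1 = 129.2 mol.
Outlet amounts (n = n₀ + Σ ν·ξ):
  D: 251 − 1(184) = 67.02
  A: 0 + 1(184) − 1(129.2) = 54.8
  F: 0 + 3(129.2) = 387.5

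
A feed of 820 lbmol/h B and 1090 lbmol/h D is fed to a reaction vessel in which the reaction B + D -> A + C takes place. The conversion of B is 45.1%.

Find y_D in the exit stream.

0.377

B reacted = 0.451 × 820 = 369.8 lbmol/h; ν_B = −1, so ξ = 369.8/1 = 369.8 lbmol/h.
Outlet amounts (n = n₀ + ν ξ):
  B: 820 − 1(369.8) = 450.2
  D: 1090 − 1(369.8) = 720.2
  A: 0 + 1(369.8) = 369.8
  C: 0 + 1(369.8) = 369.8
Total out = 1910 lbmol/h; y_D = 720.2 / 1910 = 0.3771.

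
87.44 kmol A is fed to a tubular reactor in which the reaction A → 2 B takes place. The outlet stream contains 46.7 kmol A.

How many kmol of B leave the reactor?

81.5 kmol

For A: n = n₀ − 1ξ → 46.7 = 87.44 − 1ξ, giving ξ = 40.74 kmol.
Outlet amounts (n = n₀ + ν ξ):
  A: 87.44 − 1(40.74) = 46.7
  B: 0 + 2(40.74) = 81.48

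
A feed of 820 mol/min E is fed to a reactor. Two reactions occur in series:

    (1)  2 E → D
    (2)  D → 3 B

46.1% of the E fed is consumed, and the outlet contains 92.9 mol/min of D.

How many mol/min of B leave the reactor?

288 mol/min

Conversion of E: E consumed = 2ξ₁ = 0.461 × 820 → ξ₁ = 189 mol/min.
D balance: n_D = 0 + 1ξ₁ − 1ξ₂ = 92.9 → ξ₂ = (1·189 − 92.9)/1 = 96.11 mol/min.
Outlet amounts (n = n₀ + Σ ν·ξ):
  E: 820 − 2(189) = 442
  D: 0 + 1(189) − 1(96.11) = 92.9
  B: 0 + 3(96.11) = 288.3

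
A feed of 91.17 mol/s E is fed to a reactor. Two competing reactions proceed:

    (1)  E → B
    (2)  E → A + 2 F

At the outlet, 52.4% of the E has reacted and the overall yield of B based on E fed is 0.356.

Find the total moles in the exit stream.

122 mol/s

Yield of B: 1ξ₁ / 91.17 = 0.356 → ξ₁ = 32.46 mol/s.
Conversion of E: 1ξ₁ + 1ξ₂ = 0.524 × 91.17 = 47.77 → ξ₂ = 15.32 mol/s.
Outlet amounts (n = n₀ + Σ ν·ξ):
  E: 91.17 − 1(32.46) − 1(15.32) = 43.4
  B: 0 + 1(32.46) = 32.46
  A: 0 + 1(15.32) = 15.32
  F: 0 + 2(15.32) = 30.63
Total out = 43.4 + 32.46 + 15.32 + 30.63 = 121.8 mol/s.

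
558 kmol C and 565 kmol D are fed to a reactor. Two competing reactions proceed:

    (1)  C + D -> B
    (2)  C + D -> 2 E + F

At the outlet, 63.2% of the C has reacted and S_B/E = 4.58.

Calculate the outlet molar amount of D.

Conversion of C: C consumed = 0.632 × 558 = 352.7 kmol = 1ξ₁ + 1ξ₂.
Selectivity: 1ξ₁ / (2ξ₂) = 4.58 → ξ₁ = 9.16 ξ₂.
Substitute: (1·9.16 + 1) ξ₂ = 352.7 → ξ₂ = 34.71 kmol, ξ₁ = 317.9 kmol.
Outlet amounts (n = n₀ + Σ ν·ξ):
  C: 558 − 1(317.9) − 1(34.71) = 205.3
  D: 565 − 1(317.9) − 1(34.71) = 212.3
  B: 0 + 1(317.9) = 317.9
  E: 0 + 2(34.71) = 69.42
  F: 0 + 1(34.71) = 34.71

212 kmol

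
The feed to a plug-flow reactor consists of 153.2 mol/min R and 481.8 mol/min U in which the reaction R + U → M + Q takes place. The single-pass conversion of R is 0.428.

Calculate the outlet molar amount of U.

416 mol/min

R reacted = 0.428 × 153.2 = 65.57 mol/min; ν_R = −1, so ξ = 65.57/1 = 65.57 mol/min.
Outlet amounts (n = n₀ + ν ξ):
  R: 153.2 − 1(65.57) = 87.63
  U: 481.8 − 1(65.57) = 416.2
  M: 0 + 1(65.57) = 65.57
  Q: 0 + 1(65.57) = 65.57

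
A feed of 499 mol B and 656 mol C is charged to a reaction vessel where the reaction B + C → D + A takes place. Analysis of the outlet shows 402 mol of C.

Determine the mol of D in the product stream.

254 mol

For C: n = n₀ − 1ξ → 402 = 656 − 1ξ, giving ξ = 254 mol.
Outlet amounts (n = n₀ + ν ξ):
  B: 499 − 1(254) = 245
  C: 656 − 1(254) = 402
  D: 0 + 1(254) = 254
  A: 0 + 1(254) = 254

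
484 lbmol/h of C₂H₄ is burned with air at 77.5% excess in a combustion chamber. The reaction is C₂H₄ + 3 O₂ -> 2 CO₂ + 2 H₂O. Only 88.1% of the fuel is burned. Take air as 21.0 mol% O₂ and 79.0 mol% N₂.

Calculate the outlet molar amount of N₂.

Stoichiometric O₂ = 3 × 484 = 1452 lbmol/h; O₂ fed = 1452 × 1.775 = 2577 lbmol/h.
N₂ fed = 2577 × 79/21 = 9696 lbmol/h.
Fuel reacted = 0.881 × 484 → ξ = 426.4 lbmol/h.
Outlet (n = n₀ + ν ξ):
  C₂H₄: 484 − 1(426.4) = 57.6
  O₂: 2577 − 3(426.4) = 1298
  N₂: 9696 (inert)
  CO₂: 0 + 2(426.4) = 852.8
  H₂O: 0 + 2(426.4) = 852.8

9700 lbmol/h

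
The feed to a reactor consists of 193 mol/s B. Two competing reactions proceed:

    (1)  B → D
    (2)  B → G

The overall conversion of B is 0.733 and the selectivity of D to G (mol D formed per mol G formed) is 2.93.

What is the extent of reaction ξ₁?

ξ₁ = 105 mol/s

Conversion of B: B consumed = 0.733 × 193 = 141.5 mol/s = 1ξ₁ + 1ξ₂.
Selectivity: 1ξ₁ / (1ξ₂) = 2.93 → ξ₁ = 2.93 ξ₂.
Substitute: (1·2.93 + 1) ξ₂ = 141.5 → ξ₂ = 36 mol/s, ξ₁ = 105.5 mol/s.
Outlet amounts (n = n₀ + Σ ν·ξ):
  B: 193 − 1(105.5) − 1(36) = 51.53
  D: 0 + 1(105.5) = 105.5
  G: 0 + 1(36) = 36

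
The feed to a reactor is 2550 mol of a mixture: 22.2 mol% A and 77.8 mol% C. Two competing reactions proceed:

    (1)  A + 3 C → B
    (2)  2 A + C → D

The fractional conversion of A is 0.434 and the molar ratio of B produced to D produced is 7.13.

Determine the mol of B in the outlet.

192 mol

Conversion of A: A consumed = 0.434 × 566.1 = 245.7 mol = 1ξ₁ + 2ξ₂.
Selectivity: 1ξ₁ / (1ξ₂) = 7.13 → ξ₁ = 7.13 ξ₂.
Substitute: (1·7.13 + 2) ξ₂ = 245.7 → ξ₂ = 26.91 mol, ξ₁ = 191.9 mol.
Outlet amounts (n = n₀ + Σ ν·ξ):
  A: 566.1 − 1(191.9) − 2(26.91) = 320.4
  C: 1984 − 3(191.9) − 1(26.91) = 1381
  B: 0 + 1(191.9) = 191.9
  D: 0 + 1(26.91) = 26.91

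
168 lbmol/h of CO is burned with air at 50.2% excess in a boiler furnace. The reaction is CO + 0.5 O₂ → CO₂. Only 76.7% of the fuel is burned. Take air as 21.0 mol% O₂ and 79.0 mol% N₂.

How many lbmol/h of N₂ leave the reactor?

475 lbmol/h

Stoichiometric O₂ = 0.5 × 168 = 84 lbmol/h; O₂ fed = 84 × 1.502 = 126.2 lbmol/h.
N₂ fed = 126.2 × 79/21 = 474.6 lbmol/h.
Fuel reacted = 0.767 × 168 → ξ = 128.9 lbmol/h.
Outlet (n = n₀ + ν ξ):
  CO: 168 − 1(128.9) = 39.14
  O₂: 126.2 − 0.5(128.9) = 61.74
  N₂: 474.6 (inert)
  CO₂: 0 + 1(128.9) = 128.9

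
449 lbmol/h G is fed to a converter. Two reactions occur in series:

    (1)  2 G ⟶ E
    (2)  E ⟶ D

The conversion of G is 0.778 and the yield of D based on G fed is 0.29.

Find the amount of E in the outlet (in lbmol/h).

44.5 lbmol/h

Conversion of G: G consumed = 2ξ₁ = 0.778 × 449 → ξ₁ = 174.7 lbmol/h.
Yield of D: 1ξ₂ / 449 = 0.29 → ξ₂ = 130.2 lbmol/h.
Outlet amounts (n = n₀ + Σ ν·ξ):
  G: 449 − 2(174.7) = 99.68
  E: 0 + 1(174.7) − 1(130.2) = 44.45
  D: 0 + 1(130.2) = 130.2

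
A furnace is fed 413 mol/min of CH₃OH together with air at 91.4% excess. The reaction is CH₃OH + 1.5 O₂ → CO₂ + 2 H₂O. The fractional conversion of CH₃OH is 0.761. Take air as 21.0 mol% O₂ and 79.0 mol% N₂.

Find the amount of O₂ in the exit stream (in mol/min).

Stoichiometric O₂ = 1.5 × 413 = 619.5 mol/min; O₂ fed = 619.5 × 1.914 = 1186 mol/min.
N₂ fed = 1186 × 79/21 = 4461 mol/min.
Fuel reacted = 0.761 × 413 → ξ = 314.3 mol/min.
Outlet (n = n₀ + ν ξ):
  CH₃OH: 413 − 1(314.3) = 98.71
  O₂: 1186 − 1.5(314.3) = 714.3
  N₂: 4461 (inert)
  CO₂: 0 + 1(314.3) = 314.3
  H₂O: 0 + 2(314.3) = 628.6

714 mol/min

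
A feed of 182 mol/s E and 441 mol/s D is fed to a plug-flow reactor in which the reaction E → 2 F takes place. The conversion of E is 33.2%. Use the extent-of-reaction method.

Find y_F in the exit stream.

0.177

E reacted = 0.332 × 182 = 60.42 mol/s; ν_E = −1, so ξ = 60.42/1 = 60.42 mol/s.
Outlet amounts (n = n₀ + ν ξ):
  E: 182 − 1(60.42) = 121.6
  F: 0 + 2(60.42) = 120.8
  D: 441 (inert)
Total out = 683.4 mol/s; y_F = 120.8 / 683.4 = 0.1768.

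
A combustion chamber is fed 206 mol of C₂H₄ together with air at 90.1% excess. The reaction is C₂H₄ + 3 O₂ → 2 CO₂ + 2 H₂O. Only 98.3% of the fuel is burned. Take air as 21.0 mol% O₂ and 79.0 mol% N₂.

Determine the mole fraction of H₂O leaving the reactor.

0.0698

Stoichiometric O₂ = 3 × 206 = 618 mol; O₂ fed = 618 × 1.901 = 1175 mol.
N₂ fed = 1175 × 79/21 = 4420 mol.
Fuel reacted = 0.983 × 206 → ξ = 202.5 mol.
Outlet (n = n₀ + ν ξ):
  C₂H₄: 206 − 1(202.5) = 3.502
  O₂: 1175 − 3(202.5) = 567.3
  N₂: 4420 (inert)
  CO₂: 0 + 2(202.5) = 405
  H₂O: 0 + 2(202.5) = 405
Total out = 5800 mol; y_H₂O = 405 / 5800 = 0.06982.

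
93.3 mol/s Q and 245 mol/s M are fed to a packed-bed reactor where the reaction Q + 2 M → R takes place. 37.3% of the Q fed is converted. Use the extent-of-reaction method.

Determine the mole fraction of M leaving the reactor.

Q reacted = 0.373 × 93.3 = 34.8 mol/s; ν_Q = −1, so ξ = 34.8/1 = 34.8 mol/s.
Outlet amounts (n = n₀ + ν ξ):
  Q: 93.3 − 1(34.8) = 58.5
  M: 245 − 2(34.8) = 175.4
  R: 0 + 1(34.8) = 34.8
Total out = 268.7 mol/s; y_M = 175.4 / 268.7 = 0.6528.

0.653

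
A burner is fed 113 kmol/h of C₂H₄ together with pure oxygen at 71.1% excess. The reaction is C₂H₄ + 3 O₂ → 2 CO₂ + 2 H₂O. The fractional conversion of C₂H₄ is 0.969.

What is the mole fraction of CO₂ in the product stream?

0.316

Stoichiometric O₂ = 3 × 113 = 339 kmol/h; O₂ fed = 339 × 1.711 = 580 kmol/h.
Fuel reacted = 0.969 × 113 → ξ = 109.5 kmol/h.
Outlet (n = n₀ + ν ξ):
  C₂H₄: 113 − 1(109.5) = 3.503
  O₂: 580 − 3(109.5) = 251.5
  CO₂: 0 + 2(109.5) = 219
  H₂O: 0 + 2(109.5) = 219
Total out = 693 kmol/h; y_CO₂ = 219 / 693 = 0.316.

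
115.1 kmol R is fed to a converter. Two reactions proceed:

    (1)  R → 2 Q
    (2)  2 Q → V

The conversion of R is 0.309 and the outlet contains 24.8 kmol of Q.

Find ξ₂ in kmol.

Conversion of R: R consumed = 1ξ₁ = 0.309 × 115.1 → ξ₁ = 35.57 kmol.
Q balance: n_Q = 0 + 2ξ₁ − 2ξ₂ = 24.8 → ξ₂ = (2·35.57 − 24.8)/2 = 23.17 kmol.
Outlet amounts (n = n₀ + Σ ν·ξ):
  R: 115.1 − 1(35.57) = 79.53
  Q: 0 + 2(35.57) − 2(23.17) = 24.8
  V: 0 + 1(23.17) = 23.17

ξ₂ = 23.2 kmol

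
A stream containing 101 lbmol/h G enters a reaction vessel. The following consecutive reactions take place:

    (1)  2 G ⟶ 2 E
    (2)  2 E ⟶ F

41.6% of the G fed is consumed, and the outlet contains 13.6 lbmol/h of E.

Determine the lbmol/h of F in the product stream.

14.2 lbmol/h

Conversion of G: G consumed = 2ξ₁ = 0.416 × 101 → ξ₁ = 21.01 lbmol/h.
E balance: n_E = 0 + 2ξ₁ − 2ξ₂ = 13.6 → ξ₂ = (2·21.01 − 13.6)/2 = 14.21 lbmol/h.
Outlet amounts (n = n₀ + Σ ν·ξ):
  G: 101 − 2(21.01) = 58.98
  E: 0 + 2(21.01) − 2(14.21) = 13.6
  F: 0 + 1(14.21) = 14.21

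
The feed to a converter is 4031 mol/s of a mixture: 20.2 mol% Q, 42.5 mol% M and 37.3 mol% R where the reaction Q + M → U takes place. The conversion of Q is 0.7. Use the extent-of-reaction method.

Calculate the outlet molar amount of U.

570 mol/s

Q reacted = 0.7 × 814.3 = 570 mol/s; ν_Q = −1, so ξ = 570/1 = 570 mol/s.
Outlet amounts (n = n₀ + ν ξ):
  Q: 814.3 − 1(570) = 244.3
  M: 1713 − 1(570) = 1143
  U: 0 + 1(570) = 570
  R: 1504 (inert)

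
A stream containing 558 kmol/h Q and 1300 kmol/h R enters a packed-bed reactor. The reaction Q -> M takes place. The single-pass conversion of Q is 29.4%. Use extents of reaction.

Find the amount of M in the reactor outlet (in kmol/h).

164 kmol/h

Q reacted = 0.294 × 558 = 164.1 kmol/h; ν_Q = −1, so ξ = 164.1/1 = 164.1 kmol/h.
Outlet amounts (n = n₀ + ν ξ):
  Q: 558 − 1(164.1) = 393.9
  M: 0 + 1(164.1) = 164.1
  R: 1300 (inert)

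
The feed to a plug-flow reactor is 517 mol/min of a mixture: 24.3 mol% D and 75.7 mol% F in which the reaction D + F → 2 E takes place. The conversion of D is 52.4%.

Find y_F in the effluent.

D reacted = 0.524 × 125.6 = 65.83 mol/min; ν_D = −1, so ξ = 65.83/1 = 65.83 mol/min.
Outlet amounts (n = n₀ + ν ξ):
  D: 125.6 − 1(65.83) = 59.8
  F: 391.4 − 1(65.83) = 325.5
  E: 0 + 2(65.83) = 131.7
Total out = 517 mol/min; y_F = 325.5 / 517 = 0.6297.

0.63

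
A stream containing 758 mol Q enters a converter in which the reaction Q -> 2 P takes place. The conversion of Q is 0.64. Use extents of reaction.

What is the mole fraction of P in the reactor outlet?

0.78

Q reacted = 0.64 × 758 = 485.1 mol; ν_Q = −1, so ξ = 485.1/1 = 485.1 mol.
Outlet amounts (n = n₀ + ν ξ):
  Q: 758 − 1(485.1) = 272.9
  P: 0 + 2(485.1) = 970.2
Total out = 1243 mol; y_P = 970.2 / 1243 = 0.7805.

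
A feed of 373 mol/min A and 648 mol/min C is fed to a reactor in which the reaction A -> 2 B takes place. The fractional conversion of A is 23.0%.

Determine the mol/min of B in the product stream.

A reacted = 0.23 × 373 = 85.79 mol/min; ν_A = −1, so ξ = 85.79/1 = 85.79 mol/min.
Outlet amounts (n = n₀ + ν ξ):
  A: 373 − 1(85.79) = 287.2
  B: 0 + 2(85.79) = 171.6
  C: 648 (inert)

172 mol/min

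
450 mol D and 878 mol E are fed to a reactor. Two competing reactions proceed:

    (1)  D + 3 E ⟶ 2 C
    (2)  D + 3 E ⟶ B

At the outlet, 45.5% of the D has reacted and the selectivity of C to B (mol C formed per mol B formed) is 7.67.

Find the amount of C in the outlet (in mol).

Conversion of D: D consumed = 0.455 × 450 = 204.8 mol = 1ξ₁ + 1ξ₂.
Selectivity: 2ξ₁ / (1ξ₂) = 7.67 → ξ₁ = 3.835 ξ₂.
Substitute: (1·3.835 + 1) ξ₂ = 204.8 → ξ₂ = 42.35 mol, ξ₁ = 162.4 mol.
Outlet amounts (n = n₀ + Σ ν·ξ):
  D: 450 − 1(162.4) − 1(42.35) = 245.2
  E: 878 − 3(162.4) − 3(42.35) = 263.8
  C: 0 + 2(162.4) = 324.8
  B: 0 + 1(42.35) = 42.35

325 mol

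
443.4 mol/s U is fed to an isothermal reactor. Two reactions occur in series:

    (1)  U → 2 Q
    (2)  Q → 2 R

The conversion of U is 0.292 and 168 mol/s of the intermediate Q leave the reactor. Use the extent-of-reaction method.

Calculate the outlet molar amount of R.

182 mol/s

Conversion of U: U consumed = 1ξ₁ = 0.292 × 443.4 → ξ₁ = 129.5 mol/s.
Q balance: n_Q = 0 + 2ξ₁ − 1ξ₂ = 168 → ξ₂ = (2·129.5 − 168)/1 = 90.95 mol/s.
Outlet amounts (n = n₀ + Σ ν·ξ):
  U: 443.4 − 1(129.5) = 313.9
  Q: 0 + 2(129.5) − 1(90.95) = 168
  R: 0 + 2(90.95) = 181.9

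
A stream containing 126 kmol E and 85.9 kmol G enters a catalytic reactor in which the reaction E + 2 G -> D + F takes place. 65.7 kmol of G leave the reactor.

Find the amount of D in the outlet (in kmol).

For G: n = n₀ − 2ξ → 65.7 = 85.9 − 2ξ, giving ξ = 10.1 kmol.
Outlet amounts (n = n₀ + ν ξ):
  E: 126 − 1(10.1) = 115.9
  G: 85.9 − 2(10.1) = 65.7
  D: 0 + 1(10.1) = 10.1
  F: 0 + 1(10.1) = 10.1

10.1 kmol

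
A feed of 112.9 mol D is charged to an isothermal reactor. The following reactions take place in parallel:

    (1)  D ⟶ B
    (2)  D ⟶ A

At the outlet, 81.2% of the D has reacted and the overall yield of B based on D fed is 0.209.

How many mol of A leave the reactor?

68.1 mol

Yield of B: 1ξ₁ / 112.9 = 0.209 → ξ₁ = 23.6 mol.
Conversion of D: 1ξ₁ + 1ξ₂ = 0.812 × 112.9 = 91.67 → ξ₂ = 68.08 mol.
Outlet amounts (n = n₀ + Σ ν·ξ):
  D: 112.9 − 1(23.6) − 1(68.08) = 21.23
  B: 0 + 1(23.6) = 23.6
  A: 0 + 1(68.08) = 68.08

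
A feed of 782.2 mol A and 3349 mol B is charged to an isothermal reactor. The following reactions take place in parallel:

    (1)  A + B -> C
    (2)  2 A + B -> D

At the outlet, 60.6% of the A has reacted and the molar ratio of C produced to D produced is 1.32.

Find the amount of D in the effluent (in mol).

Conversion of A: A consumed = 0.606 × 782.2 = 474 mol = 1ξ₁ + 2ξ₂.
Selectivity: 1ξ₁ / (1ξ₂) = 1.32 → ξ₁ = 1.32 ξ₂.
Substitute: (1·1.32 + 2) ξ₂ = 474 → ξ₂ = 142.8 mol, ξ₁ = 188.5 mol.
Outlet amounts (n = n₀ + Σ ν·ξ):
  A: 782.2 − 1(188.5) − 2(142.8) = 308.2
  B: 3349 − 1(188.5) − 1(142.8) = 3018
  C: 0 + 1(188.5) = 188.5
  D: 0 + 1(142.8) = 142.8

143 mol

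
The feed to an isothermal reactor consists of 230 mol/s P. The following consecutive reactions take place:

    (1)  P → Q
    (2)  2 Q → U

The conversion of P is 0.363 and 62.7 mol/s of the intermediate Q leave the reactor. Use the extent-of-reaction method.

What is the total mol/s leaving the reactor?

Conversion of P: P consumed = 1ξ₁ = 0.363 × 230 → ξ₁ = 83.49 mol/s.
Q balance: n_Q = 0 + 1ξ₁ − 2ξ₂ = 62.7 → ξ₂ = (1·83.49 − 62.7)/2 = 10.39 mol/s.
Outlet amounts (n = n₀ + Σ ν·ξ):
  P: 230 − 1(83.49) = 146.5
  Q: 0 + 1(83.49) − 2(10.39) = 62.7
  U: 0 + 1(10.39) = 10.39
Total out = 146.5 + 62.7 + 10.39 = 219.6 mol/s.

220 mol/s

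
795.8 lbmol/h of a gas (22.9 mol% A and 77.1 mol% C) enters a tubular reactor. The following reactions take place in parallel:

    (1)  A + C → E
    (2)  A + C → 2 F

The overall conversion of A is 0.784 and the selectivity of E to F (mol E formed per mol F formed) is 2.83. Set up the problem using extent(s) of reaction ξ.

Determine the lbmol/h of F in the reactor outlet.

Conversion of A: A consumed = 0.784 × 182.2 = 142.9 lbmol/h = 1ξ₁ + 1ξ₂.
Selectivity: 1ξ₁ / (2ξ₂) = 2.83 → ξ₁ = 5.66 ξ₂.
Substitute: (1·5.66 + 1) ξ₂ = 142.9 → ξ₂ = 21.45 lbmol/h, ξ₁ = 121.4 lbmol/h.
Outlet amounts (n = n₀ + Σ ν·ξ):
  A: 182.2 − 1(121.4) − 1(21.45) = 39.36
  C: 613.6 − 1(121.4) − 1(21.45) = 470.7
  E: 0 + 1(121.4) = 121.4
  F: 0 + 2(21.45) = 42.91

42.9 lbmol/h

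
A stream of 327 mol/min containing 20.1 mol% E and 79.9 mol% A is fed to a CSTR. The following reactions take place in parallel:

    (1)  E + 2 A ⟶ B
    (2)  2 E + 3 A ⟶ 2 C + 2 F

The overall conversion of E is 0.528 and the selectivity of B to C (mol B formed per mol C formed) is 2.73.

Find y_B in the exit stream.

0.0935

Conversion of E: E consumed = 0.528 × 65.73 = 34.7 mol/min = 1ξ₁ + 2ξ₂.
Selectivity: 1ξ₁ / (2ξ₂) = 2.73 → ξ₁ = 5.46 ξ₂.
Substitute: (1·5.46 + 2) ξ₂ = 34.7 → ξ₂ = 4.652 mol/min, ξ₁ = 25.4 mol/min.
Outlet amounts (n = n₀ + Σ ν·ξ):
  E: 65.73 − 1(25.4) − 2(4.652) = 31.02
  A: 261.3 − 2(25.4) − 3(4.652) = 196.5
  B: 0 + 1(25.4) = 25.4
  C: 0 + 2(4.652) = 9.304
  F: 0 + 2(4.652) = 9.304
Total out = 271.5 mol/min; y_B = 25.4 / 271.5 = 0.09354.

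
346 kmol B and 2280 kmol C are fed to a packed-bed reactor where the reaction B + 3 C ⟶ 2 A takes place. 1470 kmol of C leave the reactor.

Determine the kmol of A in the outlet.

For C: n = n₀ − 3ξ → 1470 = 2280 − 3ξ, giving ξ = 270 kmol.
Outlet amounts (n = n₀ + ν ξ):
  B: 346 − 1(270) = 76
  C: 2280 − 3(270) = 1470
  A: 0 + 2(270) = 540

540 kmol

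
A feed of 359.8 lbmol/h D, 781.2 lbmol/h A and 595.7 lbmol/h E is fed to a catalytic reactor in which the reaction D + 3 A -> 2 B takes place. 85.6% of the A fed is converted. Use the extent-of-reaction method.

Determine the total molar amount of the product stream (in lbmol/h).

1290 lbmol/h

A reacted = 0.856 × 781.2 = 668.7 lbmol/h; ν_A = −3, so ξ = 668.7/3 = 222.9 lbmol/h.
Outlet amounts (n = n₀ + ν ξ):
  D: 359.8 − 1(222.9) = 136.9
  A: 781.2 − 3(222.9) = 112.5
  B: 0 + 2(222.9) = 445.8
  E: 595.7 (inert)
Total out = 136.9 + 112.5 + 445.8 + 595.7 = 1291 lbmol/h.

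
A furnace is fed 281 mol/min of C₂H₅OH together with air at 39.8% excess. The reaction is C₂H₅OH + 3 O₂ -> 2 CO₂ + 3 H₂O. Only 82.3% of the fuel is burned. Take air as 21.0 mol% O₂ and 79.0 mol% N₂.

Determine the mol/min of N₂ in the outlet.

4430 mol/min

Stoichiometric O₂ = 3 × 281 = 843 mol/min; O₂ fed = 843 × 1.398 = 1179 mol/min.
N₂ fed = 1179 × 79/21 = 4433 mol/min.
Fuel reacted = 0.823 × 281 → ξ = 231.3 mol/min.
Outlet (n = n₀ + ν ξ):
  C₂H₅OH: 281 − 1(231.3) = 49.74
  O₂: 1179 − 3(231.3) = 484.7
  N₂: 4433 (inert)
  CO₂: 0 + 2(231.3) = 462.5
  H₂O: 0 + 3(231.3) = 693.8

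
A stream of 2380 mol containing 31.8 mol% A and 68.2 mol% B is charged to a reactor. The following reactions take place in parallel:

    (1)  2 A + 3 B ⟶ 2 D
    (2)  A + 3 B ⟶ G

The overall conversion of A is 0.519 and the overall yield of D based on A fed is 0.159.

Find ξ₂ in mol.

ξ₂ = 272 mol

Yield of D: 2ξ₁ / 756.8 = 0.159 → ξ₁ = 60.17 mol.
Conversion of A: 2ξ₁ + 1ξ₂ = 0.519 × 756.8 = 392.8 → ξ₂ = 272.5 mol.
Outlet amounts (n = n₀ + Σ ν·ξ):
  A: 756.8 − 2(60.17) − 1(272.5) = 364
  B: 1623 − 3(60.17) − 3(272.5) = 625.3
  D: 0 + 2(60.17) = 120.3
  G: 0 + 1(272.5) = 272.5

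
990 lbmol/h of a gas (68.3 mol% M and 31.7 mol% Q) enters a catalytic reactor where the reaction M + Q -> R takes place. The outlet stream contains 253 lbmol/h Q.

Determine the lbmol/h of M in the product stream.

615 lbmol/h

For Q: n = n₀ − 1ξ → 253 = 313.8 − 1ξ, giving ξ = 60.83 lbmol/h.
Outlet amounts (n = n₀ + ν ξ):
  M: 676.2 − 1(60.83) = 615.3
  Q: 313.8 − 1(60.83) = 253
  R: 0 + 1(60.83) = 60.83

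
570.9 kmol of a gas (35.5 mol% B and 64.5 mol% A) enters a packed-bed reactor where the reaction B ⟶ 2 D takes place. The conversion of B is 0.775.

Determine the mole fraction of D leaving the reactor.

0.432

B reacted = 0.775 × 202.7 = 157.1 kmol; ν_B = −1, so ξ = 157.1/1 = 157.1 kmol.
Outlet amounts (n = n₀ + ν ξ):
  B: 202.7 − 1(157.1) = 45.6
  D: 0 + 2(157.1) = 314.1
  A: 368.2 (inert)
Total out = 728 kmol; y_D = 314.1 / 728 = 0.4315.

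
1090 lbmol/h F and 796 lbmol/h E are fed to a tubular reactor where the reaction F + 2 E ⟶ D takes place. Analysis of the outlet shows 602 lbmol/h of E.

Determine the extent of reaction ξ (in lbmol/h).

ξ = 97 lbmol/h

For E: n = n₀ − 2ξ → 602 = 796 − 2ξ, giving ξ = 97 lbmol/h.
Outlet amounts (n = n₀ + ν ξ):
  F: 1090 − 1(97) = 993
  E: 796 − 2(97) = 602
  D: 0 + 1(97) = 97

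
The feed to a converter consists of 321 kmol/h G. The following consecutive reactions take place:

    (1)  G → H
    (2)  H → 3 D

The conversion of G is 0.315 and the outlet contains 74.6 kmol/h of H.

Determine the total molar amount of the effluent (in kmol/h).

Conversion of G: G consumed = 1ξ₁ = 0.315 × 321 → ξ₁ = 101.1 kmol/h.
H balance: n_H = 0 + 1ξ₁ − 1ξ₂ = 74.6 → ξ₂ = (1·101.1 − 74.6)/1 = 26.52 kmol/h.
Outlet amounts (n = n₀ + Σ ν·ξ):
  G: 321 − 1(101.1) = 219.9
  H: 0 + 1(101.1) − 1(26.52) = 74.6
  D: 0 + 3(26.52) = 79.55
Total out = 219.9 + 74.6 + 79.55 = 374 kmol/h.

374 kmol/h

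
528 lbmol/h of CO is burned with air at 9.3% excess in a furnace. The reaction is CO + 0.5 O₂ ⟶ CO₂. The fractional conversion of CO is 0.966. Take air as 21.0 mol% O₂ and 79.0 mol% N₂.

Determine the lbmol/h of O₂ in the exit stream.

33.5 lbmol/h

Stoichiometric O₂ = 0.5 × 528 = 264 lbmol/h; O₂ fed = 264 × 1.093 = 288.6 lbmol/h.
N₂ fed = 288.6 × 79/21 = 1086 lbmol/h.
Fuel reacted = 0.966 × 528 → ξ = 510 lbmol/h.
Outlet (n = n₀ + ν ξ):
  CO: 528 − 1(510) = 17.95
  O₂: 288.6 − 0.5(510) = 33.53
  N₂: 1086 (inert)
  CO₂: 0 + 1(510) = 510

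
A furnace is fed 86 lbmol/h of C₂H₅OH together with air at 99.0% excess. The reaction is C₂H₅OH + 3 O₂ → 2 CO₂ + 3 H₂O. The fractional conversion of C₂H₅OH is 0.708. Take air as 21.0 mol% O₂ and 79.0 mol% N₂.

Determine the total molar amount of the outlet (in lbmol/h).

2590 lbmol/h

Stoichiometric O₂ = 3 × 86 = 258 lbmol/h; O₂ fed = 258 × 1.990 = 513.4 lbmol/h.
N₂ fed = 513.4 × 79/21 = 1931 lbmol/h.
Fuel reacted = 0.708 × 86 → ξ = 60.89 lbmol/h.
Outlet (n = n₀ + ν ξ):
  C₂H₅OH: 86 − 1(60.89) = 25.11
  O₂: 513.4 − 3(60.89) = 330.8
  N₂: 1931 (inert)
  CO₂: 0 + 2(60.89) = 121.8
  H₂O: 0 + 3(60.89) = 182.7
Total out = 25.11 + 330.8 + 1931 + 121.8 + 182.7 = 2592 lbmol/h.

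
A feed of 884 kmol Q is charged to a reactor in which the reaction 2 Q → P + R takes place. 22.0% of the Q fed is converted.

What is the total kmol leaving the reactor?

Q reacted = 0.22 × 884 = 194.5 kmol; ν_Q = −2, so ξ = 194.5/2 = 97.24 kmol.
Outlet amounts (n = n₀ + ν ξ):
  Q: 884 − 2(97.24) = 689.5
  P: 0 + 1(97.24) = 97.24
  R: 0 + 1(97.24) = 97.24
Total out = 689.5 + 97.24 + 97.24 = 884 kmol.

884 kmol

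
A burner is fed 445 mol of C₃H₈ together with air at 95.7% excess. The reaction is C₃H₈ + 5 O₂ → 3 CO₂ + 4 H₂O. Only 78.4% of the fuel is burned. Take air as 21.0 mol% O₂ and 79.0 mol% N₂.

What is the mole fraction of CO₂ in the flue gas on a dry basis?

0.052

Stoichiometric O₂ = 5 × 445 = 2225 mol; O₂ fed = 2225 × 1.957 = 4354 mol.
N₂ fed = 4354 × 79/21 = 16380 mol.
Fuel reacted = 0.784 × 445 → ξ = 348.9 mol.
Outlet (n = n₀ + ν ξ):
  C₃H₈: 445 − 1(348.9) = 96.12
  O₂: 4354 − 5(348.9) = 2610
  N₂: 16380 (inert)
  CO₂: 0 + 3(348.9) = 1047
  H₂O: 0 + 4(348.9) = 1396
Dry total = 20130 mol; y_CO₂ (dry) = 1047 / 20130 = 0.05199.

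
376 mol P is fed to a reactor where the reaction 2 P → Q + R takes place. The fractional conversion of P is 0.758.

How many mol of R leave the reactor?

P reacted = 0.758 × 376 = 285 mol; ν_P = −2, so ξ = 285/2 = 142.5 mol.
Outlet amounts (n = n₀ + ν ξ):
  P: 376 − 2(142.5) = 90.99
  Q: 0 + 1(142.5) = 142.5
  R: 0 + 1(142.5) = 142.5

143 mol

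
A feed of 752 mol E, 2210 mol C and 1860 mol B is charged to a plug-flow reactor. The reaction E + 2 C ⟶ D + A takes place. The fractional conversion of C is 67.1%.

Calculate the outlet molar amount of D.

C reacted = 0.671 × 2210 = 1483 mol; ν_C = −2, so ξ = 1483/2 = 741.5 mol.
Outlet amounts (n = n₀ + ν ξ):
  E: 752 − 1(741.5) = 10.54
  C: 2210 − 2(741.5) = 727.1
  D: 0 + 1(741.5) = 741.5
  A: 0 + 1(741.5) = 741.5
  B: 1860 (inert)

741 mol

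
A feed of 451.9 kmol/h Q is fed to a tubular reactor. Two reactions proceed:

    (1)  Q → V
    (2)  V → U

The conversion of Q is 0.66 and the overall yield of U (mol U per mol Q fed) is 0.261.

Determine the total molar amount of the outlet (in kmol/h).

Conversion of Q: Q consumed = 1ξ₁ = 0.66 × 451.9 → ξ₁ = 298.3 kmol/h.
Yield of U: 1ξ₂ / 451.9 = 0.261 → ξ₂ = 117.9 kmol/h.
Outlet amounts (n = n₀ + Σ ν·ξ):
  Q: 451.9 − 1(298.3) = 153.6
  V: 0 + 1(298.3) − 1(117.9) = 180.3
  U: 0 + 1(117.9) = 117.9
Total out = 153.6 + 180.3 + 117.9 = 451.9 kmol/h.

452 kmol/h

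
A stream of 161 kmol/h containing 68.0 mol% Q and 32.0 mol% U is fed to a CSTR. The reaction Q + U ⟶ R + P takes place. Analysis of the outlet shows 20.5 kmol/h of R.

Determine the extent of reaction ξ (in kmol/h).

For R: n = n₀ + 1ξ → 20.5 = 0 + 1ξ, giving ξ = 20.5 kmol/h.
Outlet amounts (n = n₀ + ν ξ):
  Q: 109.5 − 1(20.5) = 88.98
  U: 51.52 − 1(20.5) = 31.02
  R: 0 + 1(20.5) = 20.5
  P: 0 + 1(20.5) = 20.5

ξ = 20.5 kmol/h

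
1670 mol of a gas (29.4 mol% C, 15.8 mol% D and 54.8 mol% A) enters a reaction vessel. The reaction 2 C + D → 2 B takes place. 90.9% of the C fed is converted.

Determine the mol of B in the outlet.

C reacted = 0.909 × 491 = 446.3 mol; ν_C = −2, so ξ = 446.3/2 = 223.2 mol.
Outlet amounts (n = n₀ + ν ξ):
  C: 491 − 2(223.2) = 44.68
  D: 263.9 − 1(223.2) = 40.71
  B: 0 + 2(223.2) = 446.3
  A: 915.2 (inert)

446 mol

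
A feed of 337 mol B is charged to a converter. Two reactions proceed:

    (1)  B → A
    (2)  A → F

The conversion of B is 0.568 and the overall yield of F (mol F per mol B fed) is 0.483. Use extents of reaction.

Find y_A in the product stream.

0.085

Conversion of B: B consumed = 1ξ₁ = 0.568 × 337 → ξ₁ = 191.4 mol.
Yield of F: 1ξ₂ / 337 = 0.483 → ξ₂ = 162.8 mol.
Outlet amounts (n = n₀ + Σ ν·ξ):
  B: 337 − 1(191.4) = 145.6
  A: 0 + 1(191.4) − 1(162.8) = 28.65
  F: 0 + 1(162.8) = 162.8
Total out = 337 mol; y_A = 28.65 / 337 = 0.085.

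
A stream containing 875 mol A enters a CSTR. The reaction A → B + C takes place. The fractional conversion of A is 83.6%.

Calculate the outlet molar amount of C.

A reacted = 0.836 × 875 = 731.5 mol; ν_A = −1, so ξ = 731.5/1 = 731.5 mol.
Outlet amounts (n = n₀ + ν ξ):
  A: 875 − 1(731.5) = 143.5
  B: 0 + 1(731.5) = 731.5
  C: 0 + 1(731.5) = 731.5

732 mol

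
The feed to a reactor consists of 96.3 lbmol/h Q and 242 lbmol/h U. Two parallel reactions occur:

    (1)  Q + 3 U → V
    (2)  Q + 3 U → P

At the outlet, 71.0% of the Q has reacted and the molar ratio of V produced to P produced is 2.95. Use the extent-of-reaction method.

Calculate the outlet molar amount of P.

Conversion of Q: Q consumed = 0.71 × 96.3 = 68.37 lbmol/h = 1ξ₁ + 1ξ₂.
Selectivity: 1ξ₁ / (1ξ₂) = 2.95 → ξ₁ = 2.95 ξ₂.
Substitute: (1·2.95 + 1) ξ₂ = 68.37 → ξ₂ = 17.31 lbmol/h, ξ₁ = 51.06 lbmol/h.
Outlet amounts (n = n₀ + Σ ν·ξ):
  Q: 96.3 − 1(51.06) − 1(17.31) = 27.93
  U: 242 − 3(51.06) − 3(17.31) = 36.88
  V: 0 + 1(51.06) = 51.06
  P: 0 + 1(17.31) = 17.31

17.3 lbmol/h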